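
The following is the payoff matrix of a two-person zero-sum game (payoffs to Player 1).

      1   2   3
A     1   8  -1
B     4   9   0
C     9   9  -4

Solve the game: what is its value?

Row minima: A → -1, B → 0, C → -4; maximin = 0.
Column maxima: 1 → 9, 2 → 9, 3 → 0; minimax = 0.
Since maximin = minimax = 0, there is a saddle point and the value is 0.

0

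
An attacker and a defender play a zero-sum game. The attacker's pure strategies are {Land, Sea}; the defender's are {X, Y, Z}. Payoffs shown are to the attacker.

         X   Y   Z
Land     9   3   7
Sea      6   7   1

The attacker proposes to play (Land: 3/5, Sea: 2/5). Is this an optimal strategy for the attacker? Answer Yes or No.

Against X this mix gives (3/5)·9 + (2/5)·6 = 39/5.
Against Y this mix gives (3/5)·3 + (2/5)·7 = 23/5.
Against Z this mix gives (3/5)·7 + (2/5)·1 = 23/5.
All of the defender's active replies (Y, Z) yield 23/5, and no column does worse for the attacker. The mix makes the defender indifferent and guarantees 23/5, so it is optimal.

Yes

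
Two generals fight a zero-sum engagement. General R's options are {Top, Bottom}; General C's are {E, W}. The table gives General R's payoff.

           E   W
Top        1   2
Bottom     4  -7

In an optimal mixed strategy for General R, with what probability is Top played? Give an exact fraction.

11/12

Row minima: Top → 1, Bottom → -7; maximin = 1.
Column maxima: E → 4, W → 2; minimax = 2.
1 ≠ 2, so there is no saddle point; optimal play is mixed.
Let General R play Top with probability p. Expected payoff against E: 1p + 4(1−p) = −3p + 4; against W: 2p + (-7)(1−p) = 9p − 7.
Setting these equal: −3p + 4 = 9p − 7 ⇒ −12p = -11 ⇒ p = 11/12, and the value is (-3)·(11/12) + 4 = 5/4.
For General C: with q = P(E), equating Top's and Bottom's payoffs gives −q + 2 = 11q − 7 ⇒ q = 3/4.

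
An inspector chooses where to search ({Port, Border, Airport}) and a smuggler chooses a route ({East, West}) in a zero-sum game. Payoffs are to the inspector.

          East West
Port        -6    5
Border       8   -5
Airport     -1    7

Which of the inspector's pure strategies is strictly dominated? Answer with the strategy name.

Airport gives a strictly higher payoff than Port against every column: -1 > -6, 7 > 5.
So Port is strictly dominated and the inspector never plays it.

Port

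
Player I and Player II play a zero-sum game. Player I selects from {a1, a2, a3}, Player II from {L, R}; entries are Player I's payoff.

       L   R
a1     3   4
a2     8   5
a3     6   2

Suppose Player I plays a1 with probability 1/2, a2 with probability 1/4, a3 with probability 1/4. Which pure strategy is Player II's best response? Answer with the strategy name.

If Player II plays L, Player I's expected payoff is (1/2)·3 + (1/4)·8 + (1/4)·6 = 5.
If Player II plays R, Player I's expected payoff is (1/2)·4 + (1/4)·5 + (1/4)·2 = 15/4.
Player II minimizes Player I's payoff; the smallest is 15/4, so the best response is R.

R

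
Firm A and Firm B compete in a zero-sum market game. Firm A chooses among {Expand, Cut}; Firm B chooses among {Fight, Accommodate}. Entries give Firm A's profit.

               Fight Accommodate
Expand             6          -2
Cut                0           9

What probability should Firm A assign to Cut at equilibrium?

Row minima: Expand → -2, Cut → 0; maximin = 0.
Column maxima: Fight → 6, Accommodate → 9; minimax = 6.
0 ≠ 6, so there is no saddle point; optimal play is mixed.
Let Firm A play Expand with probability p. Expected payoff against Fight: 6p + 0(1−p) = 6p; against Accommodate: (-2)p + 9(1−p) = −11p + 9.
Setting these equal: 6p = −11p + 9 ⇒ 17p = 9 ⇒ p = 9/17, and the value is (6)·(9/17) = 54/17.
For Firm B: with q = P(Fight), equating Expand's and Cut's payoffs gives 8q − 2 = −9q + 9 ⇒ q = 11/17.

8/17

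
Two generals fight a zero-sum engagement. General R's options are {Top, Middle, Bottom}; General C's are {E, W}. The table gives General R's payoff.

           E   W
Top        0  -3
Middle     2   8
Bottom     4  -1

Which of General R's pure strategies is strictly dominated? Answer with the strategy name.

Top

Middle gives a strictly higher payoff than Top against every column: 2 > 0, 8 > -3.
So Top is strictly dominated and General R never plays it.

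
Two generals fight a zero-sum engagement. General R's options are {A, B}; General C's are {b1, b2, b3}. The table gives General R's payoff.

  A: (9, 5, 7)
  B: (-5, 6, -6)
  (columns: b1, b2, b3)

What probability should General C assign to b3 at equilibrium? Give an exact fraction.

Row minima: A → 5, B → -6; maximin = 5.
Column maxima: b1 → 9, b2 → 6, b3 → 7; minimax = 6.
5 ≠ 6, so there is no saddle point; optimal play is mixed.
b1 is strictly dominated by b3 (it gives General R strictly more in every row), so General C never plays it.
On the remaining 2×2 (A, B vs b2, b3):
Let General R play A with probability p. Expected payoff against b2: 5p + 6(1−p) = −p + 6; against b3: 7p + (-6)(1−p) = 13p − 6.
Setting these equal: −p + 6 = 13p − 6 ⇒ −14p = -12 ⇒ p = 6/7, and the value is (-1)·(6/7) + 6 = 36/7.
For General C: with q = P(b2), equating A's and B's payoffs gives −2q + 7 = 12q − 6 ⇒ q = 13/14.

1/14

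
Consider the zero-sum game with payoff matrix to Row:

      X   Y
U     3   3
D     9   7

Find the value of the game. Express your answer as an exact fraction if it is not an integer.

7

Row minima: U → 3, D → 7; maximin = 7.
Column maxima: X → 9, Y → 7; minimax = 7.
Since maximin = minimax = 7, there is a saddle point and the value is 7.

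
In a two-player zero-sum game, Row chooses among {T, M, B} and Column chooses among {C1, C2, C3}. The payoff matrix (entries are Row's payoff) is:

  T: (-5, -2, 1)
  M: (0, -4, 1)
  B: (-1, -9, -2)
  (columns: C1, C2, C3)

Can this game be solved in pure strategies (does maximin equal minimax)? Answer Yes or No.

No

Row minima: T → -5, M → -4, B → -9; maximin = -4.
Column maxima: C1 → 0, C2 → -2, C3 → 1; minimax = -2.
-4 ≠ -2, so no pure-strategy equilibrium exists.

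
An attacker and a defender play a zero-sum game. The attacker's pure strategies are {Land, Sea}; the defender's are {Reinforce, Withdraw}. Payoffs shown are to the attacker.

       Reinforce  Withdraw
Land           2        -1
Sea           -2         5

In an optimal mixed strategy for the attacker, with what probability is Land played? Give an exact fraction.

Row minima: Land → -1, Sea → -2; maximin = -1.
Column maxima: Reinforce → 2, Withdraw → 5; minimax = 2.
-1 ≠ 2, so there is no saddle point; optimal play is mixed.
Let the attacker play Land with probability p. Expected payoff against Reinforce: 2p + (-2)(1−p) = 4p − 2; against Withdraw: (-1)p + 5(1−p) = −6p + 5.
Setting these equal: 4p − 2 = −6p + 5 ⇒ 10p = 7 ⇒ p = 7/10, and the value is (4)·(7/10) − 2 = 4/5.
For the defender: with q = P(Reinforce), equating Land's and Sea's payoffs gives 3q − 1 = −7q + 5 ⇒ q = 3/5.

7/10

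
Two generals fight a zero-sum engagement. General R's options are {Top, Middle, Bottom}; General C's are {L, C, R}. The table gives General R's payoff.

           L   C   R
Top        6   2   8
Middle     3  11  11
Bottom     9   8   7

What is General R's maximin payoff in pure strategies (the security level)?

Row minima: Top → 2, Middle → 3, Bottom → 7.
The best of these is 7.

7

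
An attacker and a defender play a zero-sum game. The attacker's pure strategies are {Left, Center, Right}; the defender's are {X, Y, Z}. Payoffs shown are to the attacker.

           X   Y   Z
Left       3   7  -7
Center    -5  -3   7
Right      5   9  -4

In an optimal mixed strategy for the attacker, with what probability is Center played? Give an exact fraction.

3/7

Row minima: Left → -7, Center → -5, Right → -4; maximin = -4.
Column maxima: X → 5, Y → 9, Z → 7; minimax = 5.
-4 ≠ 5, so there is no saddle point; optimal play is mixed.
Left is strictly dominated by Right, so the attacker never plays it.
Y is strictly dominated by X (it gives the attacker strictly more in every row), so the defender never plays it.
On the remaining 2×2 (Center, Right vs X, Z):
Let the attacker play Center with probability p. Expected payoff against X: (-5)p + 5(1−p) = −10p + 5; against Z: 7p + (-4)(1−p) = 11p − 4.
Setting these equal: −10p + 5 = 11p − 4 ⇒ −21p = -9 ⇒ p = 3/7, and the value is (-10)·(3/7) + 5 = 5/7.
For the defender: with q = P(X), equating Center's and Right's payoffs gives −12q + 7 = 9q − 4 ⇒ q = 11/21.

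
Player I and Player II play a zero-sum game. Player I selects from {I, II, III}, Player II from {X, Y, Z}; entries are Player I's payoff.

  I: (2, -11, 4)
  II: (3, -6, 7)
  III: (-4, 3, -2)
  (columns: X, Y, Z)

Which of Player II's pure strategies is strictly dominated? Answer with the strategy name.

X holds Player I's payoff strictly below Z in every row: 2 < 4, 3 < 7, -4 < -2.
So Z is strictly dominated for Player II.

Z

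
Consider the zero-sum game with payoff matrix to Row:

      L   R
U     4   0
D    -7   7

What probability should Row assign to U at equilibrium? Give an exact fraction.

Row minima: U → 0, D → -7; maximin = 0.
Column maxima: L → 4, R → 7; minimax = 4.
0 ≠ 4, so there is no saddle point; optimal play is mixed.
Let Row play U with probability p. Expected payoff against L: 4p + (-7)(1−p) = 11p − 7; against R: 0p + 7(1−p) = −7p + 7.
Setting these equal: 11p − 7 = −7p + 7 ⇒ 18p = 14 ⇒ p = 7/9, and the value is (11)·(7/9) − 7 = 14/9.
For Column: with q = P(L), equating U's and D's payoffs gives 4q = −14q + 7 ⇒ q = 7/18.

7/9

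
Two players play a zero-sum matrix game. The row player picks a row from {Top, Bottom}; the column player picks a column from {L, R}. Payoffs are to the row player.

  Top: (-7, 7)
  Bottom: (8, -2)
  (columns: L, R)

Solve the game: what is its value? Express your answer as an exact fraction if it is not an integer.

7/4

Row minima: Top → -7, Bottom → -2; maximin = -2.
Column maxima: L → 8, R → 7; minimax = 7.
-2 ≠ 7, so there is no saddle point; optimal play is mixed.
Let the row player play Top with probability p. Expected payoff against L: (-7)p + 8(1−p) = −15p + 8; against R: 7p + (-2)(1−p) = 9p − 2.
Setting these equal: −15p + 8 = 9p − 2 ⇒ −24p = -10 ⇒ p = 5/12, and the value is (-15)·(5/12) + 8 = 7/4.
For the column player: with q = P(L), equating Top's and Bottom's payoffs gives −14q + 7 = 10q − 2 ⇒ q = 3/8.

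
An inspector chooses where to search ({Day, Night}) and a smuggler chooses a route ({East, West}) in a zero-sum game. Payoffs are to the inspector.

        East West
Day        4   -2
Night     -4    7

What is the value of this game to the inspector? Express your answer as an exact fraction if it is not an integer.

Row minima: Day → -2, Night → -4; maximin = -2.
Column maxima: East → 4, West → 7; minimax = 4.
-2 ≠ 4, so there is no saddle point; optimal play is mixed.
Let the inspector play Day with probability p. Expected payoff against East: 4p + (-4)(1−p) = 8p − 4; against West: (-2)p + 7(1−p) = −9p + 7.
Setting these equal: 8p − 4 = −9p + 7 ⇒ 17p = 11 ⇒ p = 11/17, and the value is (8)·(11/17) − 4 = 20/17.
For the smuggler: with q = P(East), equating Day's and Night's payoffs gives 6q − 2 = −11q + 7 ⇒ q = 9/17.

20/17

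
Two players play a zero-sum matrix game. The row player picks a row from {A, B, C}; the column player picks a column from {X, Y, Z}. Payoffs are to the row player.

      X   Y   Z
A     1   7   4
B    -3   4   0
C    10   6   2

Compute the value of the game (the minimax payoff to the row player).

Row minima: A → 1, B → -3, C → 2; maximin = 2.
Column maxima: X → 10, Y → 7, Z → 4; minimax = 4.
2 ≠ 4, so there is no saddle point; optimal play is mixed.
B is strictly dominated by A, so the row player never plays it.
Y is strictly dominated by Z (it gives the row player strictly more in every row), so the column player never plays it.
On the remaining 2×2 (A, C vs X, Z):
Let the row player play A with probability p. Expected payoff against X: 1p + 10(1−p) = −9p + 10; against Z: 4p + 2(1−p) = 2p + 2.
Setting these equal: −9p + 10 = 2p + 2 ⇒ −11p = -8 ⇒ p = 8/11, and the value is (-9)·(8/11) + 10 = 38/11.
For the column player: with q = P(X), equating A's and C's payoffs gives −3q + 4 = 8q + 2 ⇒ q = 2/11.

38/11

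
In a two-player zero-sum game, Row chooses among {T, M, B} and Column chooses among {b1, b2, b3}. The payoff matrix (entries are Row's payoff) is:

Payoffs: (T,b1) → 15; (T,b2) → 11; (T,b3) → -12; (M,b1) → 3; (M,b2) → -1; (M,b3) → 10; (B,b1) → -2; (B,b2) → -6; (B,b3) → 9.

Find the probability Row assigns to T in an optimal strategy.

11/34

Row minima: T → -12, M → -1, B → -6; maximin = -1.
Column maxima: b1 → 15, b2 → 11, b3 → 10; minimax = 10.
-1 ≠ 10, so there is no saddle point; optimal play is mixed.
B is strictly dominated by M, so Row never plays it.
b1 is strictly dominated by b2 (it gives Row strictly more in every row), so Column never plays it.
On the remaining 2×2 (T, M vs b2, b3):
Let Row play T with probability p. Expected payoff against b2: 11p + (-1)(1−p) = 12p − 1; against b3: (-12)p + 10(1−p) = −22p + 10.
Setting these equal: 12p − 1 = −22p + 10 ⇒ 34p = 11 ⇒ p = 11/34, and the value is (12)·(11/34) − 1 = 49/17.
For Column: with q = P(b2), equating T's and M's payoffs gives 23q − 12 = −11q + 10 ⇒ q = 11/17.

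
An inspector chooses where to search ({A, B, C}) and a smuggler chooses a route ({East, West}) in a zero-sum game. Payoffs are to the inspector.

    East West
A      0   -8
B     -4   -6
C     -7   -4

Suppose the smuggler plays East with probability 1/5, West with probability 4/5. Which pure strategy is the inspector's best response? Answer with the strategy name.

C

Expected payoff of A: (1/5)·0 + (4/5)·(-8) = -32/5.
Expected payoff of B: (1/5)·(-4) + (4/5)·(-6) = -28/5.
Expected payoff of C: (1/5)·(-7) + (4/5)·(-4) = -23/5.
The largest is -23/5, so the inspector's best response is C.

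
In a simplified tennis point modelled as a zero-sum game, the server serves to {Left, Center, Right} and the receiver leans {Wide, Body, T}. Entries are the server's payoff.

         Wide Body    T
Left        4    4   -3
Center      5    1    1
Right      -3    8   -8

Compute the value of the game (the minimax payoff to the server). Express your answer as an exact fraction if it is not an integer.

Row minima: Left → -3, Center → 1, Right → -8; maximin = 1.
Column maxima: Wide → 5, Body → 8, T → 1; minimax = 1.
Since maximin = minimax = 1, there is a saddle point and the value is 1.

1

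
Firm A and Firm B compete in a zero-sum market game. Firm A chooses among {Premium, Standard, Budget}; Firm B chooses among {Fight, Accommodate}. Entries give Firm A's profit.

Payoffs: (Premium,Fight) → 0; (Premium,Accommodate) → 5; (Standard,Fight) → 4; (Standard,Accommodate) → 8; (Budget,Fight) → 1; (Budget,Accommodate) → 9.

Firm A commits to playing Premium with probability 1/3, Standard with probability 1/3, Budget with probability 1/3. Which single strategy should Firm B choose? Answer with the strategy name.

Fight

If Firm B plays Fight, Firm A's expected payoff is (1/3)·0 + (1/3)·4 + (1/3)·1 = 5/3.
If Firm B plays Accommodate, Firm A's expected payoff is (1/3)·5 + (1/3)·8 + (1/3)·9 = 22/3.
Firm B minimizes Firm A's payoff; the smallest is 5/3, so the best response is Fight.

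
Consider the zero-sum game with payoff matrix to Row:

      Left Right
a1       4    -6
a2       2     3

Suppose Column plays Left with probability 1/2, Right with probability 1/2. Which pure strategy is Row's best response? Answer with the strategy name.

Expected payoff of a1: (1/2)·4 + (1/2)·(-6) = -1.
Expected payoff of a2: (1/2)·2 + (1/2)·3 = 5/2.
The largest is 5/2, so Row's best response is a2.

a2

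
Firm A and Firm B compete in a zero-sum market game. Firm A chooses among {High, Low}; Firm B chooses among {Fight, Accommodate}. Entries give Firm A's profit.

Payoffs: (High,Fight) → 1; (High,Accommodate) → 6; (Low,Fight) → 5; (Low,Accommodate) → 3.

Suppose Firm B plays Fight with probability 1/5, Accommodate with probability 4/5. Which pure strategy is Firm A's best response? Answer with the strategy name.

High

Expected payoff of High: (1/5)·1 + (4/5)·6 = 5.
Expected payoff of Low: (1/5)·5 + (4/5)·3 = 17/5.
The largest is 5, so Firm A's best response is High.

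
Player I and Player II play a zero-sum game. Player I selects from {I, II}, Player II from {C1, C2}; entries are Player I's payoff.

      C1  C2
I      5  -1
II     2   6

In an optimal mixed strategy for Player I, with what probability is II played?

Row minima: I → -1, II → 2; maximin = 2.
Column maxima: C1 → 5, C2 → 6; minimax = 5.
2 ≠ 5, so there is no saddle point; optimal play is mixed.
Let Player I play I with probability p. Expected payoff against C1: 5p + 2(1−p) = 3p + 2; against C2: (-1)p + 6(1−p) = −7p + 6.
Setting these equal: 3p + 2 = −7p + 6 ⇒ 10p = 4 ⇒ p = 2/5, and the value is (3)·(2/5) + 2 = 16/5.
For Player II: with q = P(C1), equating I's and II's payoffs gives 6q − 1 = −4q + 6 ⇒ q = 7/10.

3/5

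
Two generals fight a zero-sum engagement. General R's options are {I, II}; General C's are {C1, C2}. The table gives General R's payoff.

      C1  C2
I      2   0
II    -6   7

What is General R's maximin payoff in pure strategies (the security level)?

0

Row minima: I → 0, II → -6.
The best of these is 0.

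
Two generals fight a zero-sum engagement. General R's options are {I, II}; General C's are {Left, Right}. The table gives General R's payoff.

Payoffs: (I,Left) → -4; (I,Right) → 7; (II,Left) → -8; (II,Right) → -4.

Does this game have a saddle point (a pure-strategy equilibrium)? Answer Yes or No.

Row minima: I → -4, II → -8; maximin = -4.
Column maxima: Left → -4, Right → 7; minimax = -4.
maximin = minimax = -4, so a saddle point exists.

Yes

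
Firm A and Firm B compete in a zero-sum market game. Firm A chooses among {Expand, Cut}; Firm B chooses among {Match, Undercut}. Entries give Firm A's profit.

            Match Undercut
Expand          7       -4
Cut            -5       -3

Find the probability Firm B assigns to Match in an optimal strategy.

Row minima: Expand → -4, Cut → -5; maximin = -4.
Column maxima: Match → 7, Undercut → -3; minimax = -3.
-4 ≠ -3, so there is no saddle point; optimal play is mixed.
Let Firm A play Expand with probability p. Expected payoff against Match: 7p + (-5)(1−p) = 12p − 5; against Undercut: (-4)p + (-3)(1−p) = −p − 3.
Setting these equal: 12p − 5 = −p − 3 ⇒ 13p = 2 ⇒ p = 2/13, and the value is (12)·(2/13) − 5 = -41/13.
For Firm B: with q = P(Match), equating Expand's and Cut's payoffs gives 11q − 4 = −2q − 3 ⇒ q = 1/13.

1/13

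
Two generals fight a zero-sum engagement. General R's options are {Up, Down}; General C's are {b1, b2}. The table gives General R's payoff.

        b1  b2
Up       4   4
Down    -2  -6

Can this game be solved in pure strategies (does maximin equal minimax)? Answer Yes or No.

Yes

Row minima: Up → 4, Down → -6; maximin = 4.
Column maxima: b1 → 4, b2 → 4; minimax = 4.
maximin = minimax = 4, so a saddle point exists.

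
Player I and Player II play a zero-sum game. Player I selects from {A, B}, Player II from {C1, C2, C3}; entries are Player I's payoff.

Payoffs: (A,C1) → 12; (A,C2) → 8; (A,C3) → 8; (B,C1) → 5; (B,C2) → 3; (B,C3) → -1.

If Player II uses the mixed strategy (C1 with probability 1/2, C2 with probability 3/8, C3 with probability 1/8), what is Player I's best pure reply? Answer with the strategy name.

A

Expected payoff of A: (1/2)·12 + (3/8)·8 + (1/8)·8 = 10.
Expected payoff of B: (1/2)·5 + (3/8)·3 + (1/8)·(-1) = 7/2.
The largest is 10, so Player I's best response is A.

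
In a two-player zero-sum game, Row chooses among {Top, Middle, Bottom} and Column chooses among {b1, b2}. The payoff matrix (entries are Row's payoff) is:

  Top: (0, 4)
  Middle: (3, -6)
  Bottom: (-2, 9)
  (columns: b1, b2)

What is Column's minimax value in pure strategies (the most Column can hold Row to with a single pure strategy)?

Column maxima: b1 → 3, b2 → 9.
The smallest of these is 3.

3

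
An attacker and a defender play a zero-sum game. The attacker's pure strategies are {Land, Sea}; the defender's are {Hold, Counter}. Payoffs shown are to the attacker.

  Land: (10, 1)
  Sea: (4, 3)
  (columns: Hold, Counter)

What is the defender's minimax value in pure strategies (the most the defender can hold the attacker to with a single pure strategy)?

3

Column maxima: Hold → 10, Counter → 3.
The smallest of these is 3.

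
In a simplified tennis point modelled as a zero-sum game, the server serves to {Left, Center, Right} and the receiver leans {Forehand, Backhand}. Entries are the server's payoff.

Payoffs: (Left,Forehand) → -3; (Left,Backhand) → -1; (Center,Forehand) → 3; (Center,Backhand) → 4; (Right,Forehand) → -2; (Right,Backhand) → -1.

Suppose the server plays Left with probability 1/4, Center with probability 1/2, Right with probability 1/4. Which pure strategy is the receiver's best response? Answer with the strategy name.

If the receiver plays Forehand, the server's expected payoff is (1/4)·(-3) + (1/2)·3 + (1/4)·(-2) = 1/4.
If the receiver plays Backhand, the server's expected payoff is (1/4)·(-1) + (1/2)·4 + (1/4)·(-1) = 3/2.
The receiver minimizes the server's payoff; the smallest is 1/4, so the best response is Forehand.

Forehand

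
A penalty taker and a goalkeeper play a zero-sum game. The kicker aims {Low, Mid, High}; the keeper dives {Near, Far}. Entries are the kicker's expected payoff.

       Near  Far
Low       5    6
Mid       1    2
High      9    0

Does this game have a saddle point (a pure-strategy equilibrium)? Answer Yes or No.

Row minima: Low → 5, Mid → 1, High → 0; maximin = 5.
Column maxima: Near → 9, Far → 6; minimax = 6.
5 ≠ 6, so no pure-strategy equilibrium exists.

No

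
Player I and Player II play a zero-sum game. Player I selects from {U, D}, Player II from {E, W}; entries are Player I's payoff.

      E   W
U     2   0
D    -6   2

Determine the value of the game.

Row minima: U → 0, D → -6; maximin = 0.
Column maxima: E → 2, W → 2; minimax = 2.
0 ≠ 2, so there is no saddle point; optimal play is mixed.
Let Player I play U with probability p. Expected payoff against E: 2p + (-6)(1−p) = 8p − 6; against W: 0p + 2(1−p) = −2p + 2.
Setting these equal: 8p − 6 = −2p + 2 ⇒ 10p = 8 ⇒ p = 4/5, and the value is (8)·(4/5) − 6 = 2/5.
For Player II: with q = P(E), equating U's and D's payoffs gives 2q = −8q + 2 ⇒ q = 1/5.

2/5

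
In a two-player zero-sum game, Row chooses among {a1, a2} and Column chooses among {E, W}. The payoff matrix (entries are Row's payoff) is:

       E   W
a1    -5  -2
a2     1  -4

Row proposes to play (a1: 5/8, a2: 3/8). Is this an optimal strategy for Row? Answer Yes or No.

Yes

Against E this mix gives (5/8)·(-5) + (3/8)·1 = -11/4.
Against W this mix gives (5/8)·(-2) + (3/8)·(-4) = -11/4.
All of Column's active replies (E, W) yield -11/4, and no column does worse for Row. The mix makes Column indifferent and guarantees -11/4, so it is optimal.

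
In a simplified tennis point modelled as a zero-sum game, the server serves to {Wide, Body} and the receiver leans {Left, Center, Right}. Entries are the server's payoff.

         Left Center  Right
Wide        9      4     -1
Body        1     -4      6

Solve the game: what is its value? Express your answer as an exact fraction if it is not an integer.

Row minima: Wide → -1, Body → -4; maximin = -1.
Column maxima: Left → 9, Center → 4, Right → 6; minimax = 4.
-1 ≠ 4, so there is no saddle point; optimal play is mixed.
Left is strictly dominated by Center (it gives the server strictly more in every row), so the receiver never plays it.
On the remaining 2×2 (Wide, Body vs Center, Right):
Let the server play Wide with probability p. Expected payoff against Center: 4p + (-4)(1−p) = 8p − 4; against Right: (-1)p + 6(1−p) = −7p + 6.
Setting these equal: 8p − 4 = −7p + 6 ⇒ 15p = 10 ⇒ p = 2/3, and the value is (8)·(2/3) − 4 = 4/3.
For the receiver: with q = P(Center), equating Wide's and Body's payoffs gives 5q − 1 = −10q + 6 ⇒ q = 7/15.

4/3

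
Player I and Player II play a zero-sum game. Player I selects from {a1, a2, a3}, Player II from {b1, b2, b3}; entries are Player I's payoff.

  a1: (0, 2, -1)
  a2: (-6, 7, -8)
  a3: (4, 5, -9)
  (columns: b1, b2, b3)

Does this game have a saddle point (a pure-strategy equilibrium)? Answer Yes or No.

Row minima: a1 → -1, a2 → -8, a3 → -9; maximin = -1.
Column maxima: b1 → 4, b2 → 7, b3 → -1; minimax = -1.
maximin = minimax = -1, so a saddle point exists.

Yes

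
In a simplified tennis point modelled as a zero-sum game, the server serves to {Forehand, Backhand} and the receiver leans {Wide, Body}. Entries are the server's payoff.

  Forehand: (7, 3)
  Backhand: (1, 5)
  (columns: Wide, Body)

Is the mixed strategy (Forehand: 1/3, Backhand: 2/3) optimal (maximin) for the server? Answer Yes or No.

Against Wide this mix gives (1/3)·7 + (2/3)·1 = 3.
Against Body this mix gives (1/3)·3 + (2/3)·5 = 13/3.
The receiver will play Wide, holding the server to 3. Shifting weight toward the row that does better against Wide would raise this floor (the equalizing mix achieves 4 against both Wide and Body), so the proposed strategy is not optimal.

No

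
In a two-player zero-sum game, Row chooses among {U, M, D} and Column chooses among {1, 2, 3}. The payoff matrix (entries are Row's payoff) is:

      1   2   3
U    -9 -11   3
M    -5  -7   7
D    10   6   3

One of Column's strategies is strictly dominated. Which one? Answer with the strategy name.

1

2 holds Row's payoff strictly below 1 in every row: -11 < -9, -7 < -5, 6 < 10.
So 1 is strictly dominated for Column.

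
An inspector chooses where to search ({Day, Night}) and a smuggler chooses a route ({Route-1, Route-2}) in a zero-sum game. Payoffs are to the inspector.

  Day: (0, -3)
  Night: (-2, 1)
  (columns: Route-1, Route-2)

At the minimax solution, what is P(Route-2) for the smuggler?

Row minima: Day → -3, Night → -2; maximin = -2.
Column maxima: Route-1 → 0, Route-2 → 1; minimax = 0.
-2 ≠ 0, so there is no saddle point; optimal play is mixed.
Let the inspector play Day with probability p. Expected payoff against Route-1: 0p + (-2)(1−p) = 2p − 2; against Route-2: (-3)p + 1(1−p) = −4p + 1.
Setting these equal: 2p − 2 = −4p + 1 ⇒ 6p = 3 ⇒ p = 1/2, and the value is (2)·(1/2) − 2 = -1.
For the smuggler: with q = P(Route-1), equating Day's and Night's payoffs gives 3q − 3 = −3q + 1 ⇒ q = 2/3.

1/3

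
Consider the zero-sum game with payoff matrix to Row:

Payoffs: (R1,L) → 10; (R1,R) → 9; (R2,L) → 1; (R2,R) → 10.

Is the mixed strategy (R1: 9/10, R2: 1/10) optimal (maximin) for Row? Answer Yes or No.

Against L this mix gives (9/10)·10 + (1/10)·1 = 91/10.
Against R this mix gives (9/10)·9 + (1/10)·10 = 91/10.
All of Column's active replies (L, R) yield 91/10, and no column does worse for Row. The mix makes Column indifferent and guarantees 91/10, so it is optimal.

Yes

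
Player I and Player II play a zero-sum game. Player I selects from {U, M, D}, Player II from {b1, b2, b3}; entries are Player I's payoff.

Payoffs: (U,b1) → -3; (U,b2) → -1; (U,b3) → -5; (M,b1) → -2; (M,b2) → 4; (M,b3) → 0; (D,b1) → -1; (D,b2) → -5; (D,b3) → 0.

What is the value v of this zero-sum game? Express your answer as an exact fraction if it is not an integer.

-7/5

Row minima: U → -5, M → -2, D → -5; maximin = -2.
Column maxima: b1 → -1, b2 → 4, b3 → 0; minimax = -1.
-2 ≠ -1, so there is no saddle point; optimal play is mixed.
U is strictly dominated by M, so Player I never plays it.
With U eliminated, b3 is strictly dominated by b1 (it gives Player I strictly more in every remaining row), so Player II never plays it.
On the remaining 2×2 (M, D vs b1, b2):
Let Player I play M with probability p. Expected payoff against b1: (-2)p + (-1)(1−p) = −p − 1; against b2: 4p + (-5)(1−p) = 9p − 5.
Setting these equal: −p − 1 = 9p − 5 ⇒ −10p = -4 ⇒ p = 2/5, and the value is (-1)·(2/5) − 1 = -7/5.
For Player II: with q = P(b1), equating M's and D's payoffs gives −6q + 4 = 4q − 5 ⇒ q = 9/10.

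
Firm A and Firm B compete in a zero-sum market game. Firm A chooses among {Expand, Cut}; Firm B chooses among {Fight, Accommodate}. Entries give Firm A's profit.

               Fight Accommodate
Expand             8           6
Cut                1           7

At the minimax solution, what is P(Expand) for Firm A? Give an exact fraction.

Row minima: Expand → 6, Cut → 1; maximin = 6.
Column maxima: Fight → 8, Accommodate → 7; minimax = 7.
6 ≠ 7, so there is no saddle point; optimal play is mixed.
Let Firm A play Expand with probability p. Expected payoff against Fight: 8p + 1(1−p) = 7p + 1; against Accommodate: 6p + 7(1−p) = −p + 7.
Setting these equal: 7p + 1 = −p + 7 ⇒ 8p = 6 ⇒ p = 3/4, and the value is (7)·(3/4) + 1 = 25/4.
For Firm B: with q = P(Fight), equating Expand's and Cut's payoffs gives 2q + 6 = −6q + 7 ⇒ q = 1/8.

3/4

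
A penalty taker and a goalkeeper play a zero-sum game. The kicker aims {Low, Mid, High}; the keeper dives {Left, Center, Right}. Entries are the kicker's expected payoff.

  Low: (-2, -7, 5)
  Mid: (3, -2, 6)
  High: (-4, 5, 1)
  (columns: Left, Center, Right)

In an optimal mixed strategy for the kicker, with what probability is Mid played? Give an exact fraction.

Row minima: Low → -7, Mid → -2, High → -4; maximin = -2.
Column maxima: Left → 3, Center → 5, Right → 6; minimax = 3.
-2 ≠ 3, so there is no saddle point; optimal play is mixed.
Low is strictly dominated by Mid, so the kicker never plays it.
Right is strictly dominated by Left (it gives the kicker strictly more in every row), so the keeper never plays it.
On the remaining 2×2 (Mid, High vs Left, Center):
Let the kicker play Mid with probability p. Expected payoff against Left: 3p + (-4)(1−p) = 7p − 4; against Center: (-2)p + 5(1−p) = −7p + 5.
Setting these equal: 7p − 4 = −7p + 5 ⇒ 14p = 9 ⇒ p = 9/14, and the value is (7)·(9/14) − 4 = 1/2.
For the keeper: with q = P(Left), equating Mid's and High's payoffs gives 5q − 2 = −9q + 5 ⇒ q = 1/2.

9/14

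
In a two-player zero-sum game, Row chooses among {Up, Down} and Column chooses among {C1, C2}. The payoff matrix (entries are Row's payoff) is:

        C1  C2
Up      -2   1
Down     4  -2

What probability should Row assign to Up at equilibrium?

2/3

Row minima: Up → -2, Down → -2; maximin = -2.
Column maxima: C1 → 4, C2 → 1; minimax = 1.
-2 ≠ 1, so there is no saddle point; optimal play is mixed.
Let Row play Up with probability p. Expected payoff against C1: (-2)p + 4(1−p) = −6p + 4; against C2: 1p + (-2)(1−p) = 3p − 2.
Setting these equal: −6p + 4 = 3p − 2 ⇒ −9p = -6 ⇒ p = 2/3, and the value is (-6)·(2/3) + 4 = 0.
For Column: with q = P(C1), equating Up's and Down's payoffs gives −3q + 1 = 6q − 2 ⇒ q = 1/3.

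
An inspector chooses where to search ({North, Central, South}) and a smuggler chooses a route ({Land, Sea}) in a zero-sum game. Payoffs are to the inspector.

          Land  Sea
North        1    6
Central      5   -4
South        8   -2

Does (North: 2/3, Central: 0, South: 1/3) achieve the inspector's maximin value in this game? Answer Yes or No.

Against Land this mix gives (2/3)·1 + (1/3)·8 = 10/3.
Against Sea this mix gives (2/3)·6 + (1/3)·(-2) = 10/3.
All of the smuggler's active replies (Land, Sea) yield 10/3, and no column does worse for the inspector. The mix makes the smuggler indifferent and guarantees 10/3, so it is optimal.

Yes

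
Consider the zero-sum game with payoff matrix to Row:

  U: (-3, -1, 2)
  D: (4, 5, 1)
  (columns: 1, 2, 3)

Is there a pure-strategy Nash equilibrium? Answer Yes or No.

Row minima: U → -3, D → 1; maximin = 1.
Column maxima: 1 → 4, 2 → 5, 3 → 2; minimax = 2.
1 ≠ 2, so no pure-strategy equilibrium exists.

No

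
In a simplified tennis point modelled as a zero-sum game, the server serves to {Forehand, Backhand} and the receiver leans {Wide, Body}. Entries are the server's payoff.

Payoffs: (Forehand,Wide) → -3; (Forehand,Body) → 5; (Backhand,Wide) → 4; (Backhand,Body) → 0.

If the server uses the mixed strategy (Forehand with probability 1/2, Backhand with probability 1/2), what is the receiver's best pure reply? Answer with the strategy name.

Wide

If the receiver plays Wide, the server's expected payoff is (1/2)·(-3) + (1/2)·4 = 1/2.
If the receiver plays Body, the server's expected payoff is (1/2)·5 + (1/2)·0 = 5/2.
The receiver minimizes the server's payoff; the smallest is 1/2, so the best response is Wide.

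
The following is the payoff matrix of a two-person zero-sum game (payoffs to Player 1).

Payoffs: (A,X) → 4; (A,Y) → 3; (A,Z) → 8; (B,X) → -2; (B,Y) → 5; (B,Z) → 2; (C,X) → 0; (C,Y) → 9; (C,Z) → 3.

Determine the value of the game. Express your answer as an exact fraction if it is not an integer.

18/5

Row minima: A → 3, B → -2, C → 0; maximin = 3.
Column maxima: X → 4, Y → 9, Z → 8; minimax = 4.
3 ≠ 4, so there is no saddle point; optimal play is mixed.
B is strictly dominated by C, so Player 1 never plays it.
Z is strictly dominated by X (it gives Player 1 strictly more in every row), so Player 2 never plays it.
On the remaining 2×2 (A, C vs X, Y):
Let Player 1 play A with probability p. Expected payoff against X: 4p + 0(1−p) = 4p; against Y: 3p + 9(1−p) = −6p + 9.
Setting these equal: 4p = −6p + 9 ⇒ 10p = 9 ⇒ p = 9/10, and the value is (4)·(9/10) = 18/5.
For Player 2: with q = P(X), equating A's and C's payoffs gives q + 3 = −9q + 9 ⇒ q = 3/5.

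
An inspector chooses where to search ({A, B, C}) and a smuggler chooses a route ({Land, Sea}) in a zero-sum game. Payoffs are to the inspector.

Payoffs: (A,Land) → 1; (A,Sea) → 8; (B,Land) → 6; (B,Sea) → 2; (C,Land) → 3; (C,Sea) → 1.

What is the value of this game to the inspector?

46/11

Row minima: A → 1, B → 2, C → 1; maximin = 2.
Column maxima: Land → 6, Sea → 8; minimax = 6.
2 ≠ 6, so there is no saddle point; optimal play is mixed.
C is strictly dominated by B, so the inspector never plays it.
On the remaining 2×2 (A, B vs Land, Sea):
Let the inspector play A with probability p. Expected payoff against Land: 1p + 6(1−p) = −5p + 6; against Sea: 8p + 2(1−p) = 6p + 2.
Setting these equal: −5p + 6 = 6p + 2 ⇒ −11p = -4 ⇒ p = 4/11, and the value is (-5)·(4/11) + 6 = 46/11.
For the smuggler: with q = P(Land), equating A's and B's payoffs gives −7q + 8 = 4q + 2 ⇒ q = 6/11.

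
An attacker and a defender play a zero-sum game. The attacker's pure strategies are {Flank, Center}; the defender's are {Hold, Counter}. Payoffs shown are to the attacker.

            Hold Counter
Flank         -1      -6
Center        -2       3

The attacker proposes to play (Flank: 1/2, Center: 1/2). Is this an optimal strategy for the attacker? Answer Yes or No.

Against Hold this mix gives (1/2)·(-1) + (1/2)·(-2) = -3/2.
Against Counter this mix gives (1/2)·(-6) + (1/2)·3 = -3/2.
All of the defender's active replies (Hold, Counter) yield -3/2, and no column does worse for the attacker. The mix makes the defender indifferent and guarantees -3/2, so it is optimal.

Yes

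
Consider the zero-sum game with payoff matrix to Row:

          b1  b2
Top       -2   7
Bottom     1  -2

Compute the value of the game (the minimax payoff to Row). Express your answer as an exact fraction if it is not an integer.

1/4

Row minima: Top → -2, Bottom → -2; maximin = -2.
Column maxima: b1 → 1, b2 → 7; minimax = 1.
-2 ≠ 1, so there is no saddle point; optimal play is mixed.
Let Row play Top with probability p. Expected payoff against b1: (-2)p + 1(1−p) = −3p + 1; against b2: 7p + (-2)(1−p) = 9p − 2.
Setting these equal: −3p + 1 = 9p − 2 ⇒ −12p = -3 ⇒ p = 1/4, and the value is (-3)·(1/4) + 1 = 1/4.
For Column: with q = P(b1), equating Top's and Bottom's payoffs gives −9q + 7 = 3q − 2 ⇒ q = 3/4.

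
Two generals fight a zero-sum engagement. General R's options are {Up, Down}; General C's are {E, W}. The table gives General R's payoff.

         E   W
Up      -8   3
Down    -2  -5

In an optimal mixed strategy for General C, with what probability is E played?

4/7

Row minima: Up → -8, Down → -5; maximin = -5.
Column maxima: E → -2, W → 3; minimax = -2.
-5 ≠ -2, so there is no saddle point; optimal play is mixed.
Let General R play Up with probability p. Expected payoff against E: (-8)p + (-2)(1−p) = −6p − 2; against W: 3p + (-5)(1−p) = 8p − 5.
Setting these equal: −6p − 2 = 8p − 5 ⇒ −14p = -3 ⇒ p = 3/14, and the value is (-6)·(3/14) − 2 = -23/7.
For General C: with q = P(E), equating Up's and Down's payoffs gives −11q + 3 = 3q − 5 ⇒ q = 4/7.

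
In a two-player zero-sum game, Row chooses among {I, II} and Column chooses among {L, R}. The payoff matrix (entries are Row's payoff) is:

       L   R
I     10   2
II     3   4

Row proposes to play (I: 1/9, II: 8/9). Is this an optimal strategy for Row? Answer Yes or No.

Yes

Against L this mix gives (1/9)·10 + (8/9)·3 = 34/9.
Against R this mix gives (1/9)·2 + (8/9)·4 = 34/9.
All of Column's active replies (L, R) yield 34/9, and no column does worse for Row. The mix makes Column indifferent and guarantees 34/9, so it is optimal.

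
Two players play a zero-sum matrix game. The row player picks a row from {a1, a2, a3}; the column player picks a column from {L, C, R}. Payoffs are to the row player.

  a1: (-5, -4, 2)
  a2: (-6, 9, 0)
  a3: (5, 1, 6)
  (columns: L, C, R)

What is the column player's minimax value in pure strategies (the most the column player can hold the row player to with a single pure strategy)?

Column maxima: L → 5, C → 9, R → 6.
The smallest of these is 5.

5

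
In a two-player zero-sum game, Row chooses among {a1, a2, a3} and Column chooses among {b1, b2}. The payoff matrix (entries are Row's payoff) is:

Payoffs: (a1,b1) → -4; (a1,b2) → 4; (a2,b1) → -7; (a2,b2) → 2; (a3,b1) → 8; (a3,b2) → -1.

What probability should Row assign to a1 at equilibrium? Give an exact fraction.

Row minima: a1 → -4, a2 → -7, a3 → -1; maximin = -1.
Column maxima: b1 → 8, b2 → 4; minimax = 4.
-1 ≠ 4, so there is no saddle point; optimal play is mixed.
a2 is strictly dominated by a1, so Row never plays it.
On the remaining 2×2 (a1, a3 vs b1, b2):
Let Row play a1 with probability p. Expected payoff against b1: (-4)p + 8(1−p) = −12p + 8; against b2: 4p + (-1)(1−p) = 5p − 1.
Setting these equal: −12p + 8 = 5p − 1 ⇒ −17p = -9 ⇒ p = 9/17, and the value is (-12)·(9/17) + 8 = 28/17.
For Column: with q = P(b1), equating a1's and a3's payoffs gives −8q + 4 = 9q − 1 ⇒ q = 5/17.

9/17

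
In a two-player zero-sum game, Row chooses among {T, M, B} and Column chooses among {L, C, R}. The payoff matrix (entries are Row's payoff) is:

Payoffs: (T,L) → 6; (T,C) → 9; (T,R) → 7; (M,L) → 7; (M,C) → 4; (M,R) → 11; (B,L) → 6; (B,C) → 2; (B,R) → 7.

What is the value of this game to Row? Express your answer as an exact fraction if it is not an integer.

Row minima: T → 6, M → 4, B → 2; maximin = 6.
Column maxima: L → 7, C → 9, R → 11; minimax = 7.
6 ≠ 7, so there is no saddle point; optimal play is mixed.
B is strictly dominated by M, so Row never plays it.
R is strictly dominated by L (it gives Row strictly more in every row), so Column never plays it.
On the remaining 2×2 (T, M vs L, C):
Let Row play T with probability p. Expected payoff against L: 6p + 7(1−p) = −p + 7; against C: 9p + 4(1−p) = 5p + 4.
Setting these equal: −p + 7 = 5p + 4 ⇒ −6p = -3 ⇒ p = 1/2, and the value is (-1)·(1/2) + 7 = 13/2.
For Column: with q = P(L), equating T's and M's payoffs gives −3q + 9 = 3q + 4 ⇒ q = 5/6.

13/2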